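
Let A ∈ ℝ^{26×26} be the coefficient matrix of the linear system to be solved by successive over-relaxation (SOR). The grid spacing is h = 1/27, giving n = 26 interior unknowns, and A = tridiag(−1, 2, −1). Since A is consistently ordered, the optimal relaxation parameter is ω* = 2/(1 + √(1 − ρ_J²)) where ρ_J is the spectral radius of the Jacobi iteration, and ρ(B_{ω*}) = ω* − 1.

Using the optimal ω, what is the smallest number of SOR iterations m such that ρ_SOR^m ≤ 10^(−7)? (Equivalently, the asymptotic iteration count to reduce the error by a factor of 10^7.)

m = 70

½·tridiag(1,0,1) at n=26: λ_k = cos(kπ/27); max |λ| at k=1 ⇒ ρ_J = cos(π/27) ≈ 0.9932384.
root = sin(π/27) = 0.1160929  (since 1−cos² = sin²).
So ω* = 2/1.1160929 = 1.7919655 (Young).
ρ(B_{ω*}) = ω*−1 = 0.7919655
For 7 digits: m = 7·ln10 / (−ln 0.7919655) = 16.1181/0.233237 = 69.106; round up → m = 70.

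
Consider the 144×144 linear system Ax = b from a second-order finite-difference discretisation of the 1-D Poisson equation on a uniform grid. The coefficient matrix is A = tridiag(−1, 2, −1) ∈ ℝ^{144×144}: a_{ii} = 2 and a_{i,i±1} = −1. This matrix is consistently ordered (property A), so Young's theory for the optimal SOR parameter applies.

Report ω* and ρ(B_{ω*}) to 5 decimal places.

ω* = 1.95759, ρ_SOR = 0.95759

spectrum of D⁻¹(L+U) = {cos(kπ/145) : 1≤k≤144}; ρ_J = cos(π/145) = 0.99977.
√(1 − cos²(π/145)) = sin(π/145) ≈ 0.021664.
ω* = 2/(1+0.021664) = 1.95759
[ρ_SOR] ω* − 1 = 0.95759.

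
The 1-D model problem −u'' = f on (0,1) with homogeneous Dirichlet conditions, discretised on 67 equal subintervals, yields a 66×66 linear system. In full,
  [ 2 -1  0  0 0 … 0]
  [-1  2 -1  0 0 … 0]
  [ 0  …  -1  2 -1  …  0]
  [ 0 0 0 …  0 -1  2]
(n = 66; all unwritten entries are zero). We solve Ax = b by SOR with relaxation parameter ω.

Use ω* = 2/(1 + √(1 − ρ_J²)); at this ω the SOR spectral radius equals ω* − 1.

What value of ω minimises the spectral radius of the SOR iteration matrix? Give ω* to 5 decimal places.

ρ_J = max_k |cos(kπ/67)| = cos(π/67) = 0.99890
√(1−ρ_J²) simplifies to sin(π/67) = 0.046872.
Young: ω* = 2/(1+√(1−ρ_J²)) = 2/(1+0.046872) = 2/1.046872 = 1.91045.
ρ(B_{ω*}) = ω*−1 = 0.91045

ω* = 1.91045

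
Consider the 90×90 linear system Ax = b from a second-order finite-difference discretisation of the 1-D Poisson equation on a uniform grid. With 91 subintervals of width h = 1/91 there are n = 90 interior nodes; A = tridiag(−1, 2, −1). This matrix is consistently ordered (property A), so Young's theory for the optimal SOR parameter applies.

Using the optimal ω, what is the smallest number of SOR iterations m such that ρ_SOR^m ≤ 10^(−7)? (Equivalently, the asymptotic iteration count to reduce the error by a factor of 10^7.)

[ρ_J] n=90: ρ(B_J) = cos(π/(n+1)) = cos(π/91) = 0.9994041.
√(1−ρ_J²) = |sin(π/91)| = 0.0345161
So ω* = 2/1.0345161 = 1.9332710 (Young).
and ρ(B_{ω*}) = 1.9332710 − 1 = 0.9332710.
m ≥ 7·ln10 / (−ln 0.9332710) = 233.394; smallest integer m = 234.

m = 234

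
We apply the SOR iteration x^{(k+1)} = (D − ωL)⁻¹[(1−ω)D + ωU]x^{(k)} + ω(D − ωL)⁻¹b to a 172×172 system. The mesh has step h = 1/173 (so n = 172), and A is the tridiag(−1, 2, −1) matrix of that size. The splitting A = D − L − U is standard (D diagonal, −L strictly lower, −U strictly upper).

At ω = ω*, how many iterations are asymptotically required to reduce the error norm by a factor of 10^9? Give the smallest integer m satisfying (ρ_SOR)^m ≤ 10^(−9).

m = 571

spectrum of D⁻¹(L+U) = {cos(kπ/173) : 1≤k≤172}; ρ_J = cos(π/173) = 0.9998351.
root = sin(π/173) = 0.0181585  (since 1−cos² = sin²).
[ω*] 2 ÷ (1 + 0.0181585) = 2 ÷ 1.0181585 = 1.9643307.
[ρ_SOR] ω* − 1 = 0.9643307.
9·ln10 = 20.7233; −ln(0.9643307) = 0.036321; m = ⌈20.7233/0.036321⌉ = ⌈570.560⌉ = 571.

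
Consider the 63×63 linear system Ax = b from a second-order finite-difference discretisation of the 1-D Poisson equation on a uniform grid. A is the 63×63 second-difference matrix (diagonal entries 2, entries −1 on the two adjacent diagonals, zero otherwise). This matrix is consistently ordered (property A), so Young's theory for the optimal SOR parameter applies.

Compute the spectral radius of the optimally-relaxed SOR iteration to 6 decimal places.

ρ_SOR = 0.906455

n=63: λ(B_J) = 1 − λ(A)/2 = cos(kπ/64); k=1 gives ρ_J = 0.998795.
1 − cos²(π/64) = sin²(π/64) ⇒ √(1−ρ_J²) = sin(π/64) = 0.0490677.
So ω* = 2/1.0490677 = 1.906455 (Young).
ρ_SOR = ω* − 1 = 1.906455 − 1 = 0.906455.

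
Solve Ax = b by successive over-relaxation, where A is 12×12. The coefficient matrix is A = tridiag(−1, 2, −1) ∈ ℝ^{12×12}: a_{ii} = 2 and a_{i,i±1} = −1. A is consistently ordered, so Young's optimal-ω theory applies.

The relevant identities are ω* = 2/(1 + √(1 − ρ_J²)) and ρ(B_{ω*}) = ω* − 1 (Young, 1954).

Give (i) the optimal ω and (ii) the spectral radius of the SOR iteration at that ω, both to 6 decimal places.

n=12: λ(B_J) = 1 − λ(A)/2 = cos(kπ/13); k=1 gives ρ_J = 0.970942.
1 − cos²(π/13) = sin²(π/13) ⇒ √(1−ρ_J²) = sin(π/13) = 0.2393157.
Young: ω* = 2/(1+√(1−ρ_J²)) = 2/(1+0.2393157) = 2/1.2393157 = 1.613794.
At ω = 1.613794 every |λ(B_ω)| = ω−1, so ρ_SOR = 0.613794.

ω* = 1.613794, ρ_SOR = 0.613794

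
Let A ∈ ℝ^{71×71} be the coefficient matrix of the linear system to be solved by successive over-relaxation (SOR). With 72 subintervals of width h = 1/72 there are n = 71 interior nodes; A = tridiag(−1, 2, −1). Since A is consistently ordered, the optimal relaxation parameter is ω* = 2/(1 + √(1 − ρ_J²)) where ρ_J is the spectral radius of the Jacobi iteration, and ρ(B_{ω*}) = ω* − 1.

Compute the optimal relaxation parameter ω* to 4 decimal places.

With n=71, ρ(Jacobi) = cos(π/72) = 0.9990.
√(1−ρ_J²) = |sin(π/72)| = 0.04362
Young: ω* = 2/(1+√(1−ρ_J²)) = 2/(1+0.04362) = 2/1.04362 = 1.9164.
ρ_SOR = ω* − 1 = 1.9164 − 1 = 0.9164.

ω* = 1.9164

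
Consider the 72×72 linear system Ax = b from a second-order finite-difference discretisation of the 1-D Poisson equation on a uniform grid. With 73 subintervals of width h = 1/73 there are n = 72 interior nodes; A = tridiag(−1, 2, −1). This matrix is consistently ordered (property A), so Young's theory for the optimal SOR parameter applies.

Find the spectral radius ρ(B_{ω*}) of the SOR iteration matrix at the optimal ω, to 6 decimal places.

ρ_SOR = 0.917505

½·tridiag(1,0,1) at n=72: λ_k = cos(kπ/73); max |λ| at k=1 ⇒ ρ_J = cos(π/73) ≈ 0.999074.
√(1 − cos²(π/73)) = sin(π/73) ≈ 0.0430222.
So ω* = 2/1.0430222 = 1.917505 (Young).
ρ(B_{ω*}) = ω*−1 = 0.917505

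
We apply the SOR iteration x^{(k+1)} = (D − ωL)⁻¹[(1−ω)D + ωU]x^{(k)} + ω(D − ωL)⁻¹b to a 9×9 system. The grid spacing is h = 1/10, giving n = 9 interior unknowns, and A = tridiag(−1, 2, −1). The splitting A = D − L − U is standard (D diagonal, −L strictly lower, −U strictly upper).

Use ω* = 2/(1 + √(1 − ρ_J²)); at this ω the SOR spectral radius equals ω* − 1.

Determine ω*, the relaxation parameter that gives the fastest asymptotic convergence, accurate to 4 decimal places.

With n=9, ρ(Jacobi) = cos(π/10) = 0.9511.
√(1−ρ_J²) = |sin(π/10)| = 0.30902
ω* = 2/(1 + 0.30902) = 2/1.30902 = 1.5279.
ρ_SOR = ω* − 1 ≈ 0.5279.

ω* = 1.5279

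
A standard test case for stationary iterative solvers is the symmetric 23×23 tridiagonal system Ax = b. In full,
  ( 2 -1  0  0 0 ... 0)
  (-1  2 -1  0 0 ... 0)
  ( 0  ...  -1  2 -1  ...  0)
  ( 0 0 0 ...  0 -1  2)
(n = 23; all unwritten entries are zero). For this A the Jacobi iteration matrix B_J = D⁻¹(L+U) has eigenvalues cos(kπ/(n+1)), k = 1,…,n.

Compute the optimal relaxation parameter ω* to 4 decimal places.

ρ_J = max_k |cos(kπ/24)| = cos(π/24) = 0.9914
root = sin(π/24) = 0.13053  (since 1−cos² = sin²).
ω* = 2/(1 + 0.13053) = 2/1.13053 = 1.7691.
and ρ(B_{ω*}) = 1.7691 − 1 = 0.7691.

ω* = 1.7691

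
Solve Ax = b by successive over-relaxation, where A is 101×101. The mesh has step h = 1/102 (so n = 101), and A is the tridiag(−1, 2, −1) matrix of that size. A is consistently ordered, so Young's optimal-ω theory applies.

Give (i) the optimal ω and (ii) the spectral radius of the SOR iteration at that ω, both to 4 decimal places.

ω* = 1.9402, ρ_SOR = 0.9402

spectrum of D⁻¹(L+U) = {cos(kπ/102) : 1≤k≤101}; ρ_J = cos(π/102) = 0.9995.
√(1−ρ_J²) simplifies to sin(π/102) = 0.03080.
So ω* = 2/1.03080 = 1.9402 (Young).
ρ(B_{ω*}) = ω*−1 = 0.9402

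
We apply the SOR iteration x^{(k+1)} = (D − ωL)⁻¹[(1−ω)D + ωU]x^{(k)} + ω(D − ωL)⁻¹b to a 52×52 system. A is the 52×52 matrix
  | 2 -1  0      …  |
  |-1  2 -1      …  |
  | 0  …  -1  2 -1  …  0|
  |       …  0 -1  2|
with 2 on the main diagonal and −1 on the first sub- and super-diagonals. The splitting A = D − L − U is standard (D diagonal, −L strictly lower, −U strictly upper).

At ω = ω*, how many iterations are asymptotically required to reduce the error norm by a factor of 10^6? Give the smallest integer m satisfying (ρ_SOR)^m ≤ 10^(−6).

m = 117

ρ_J = max_k |cos(kπ/53)| = cos(π/53) = 0.9982437
1 − cos²(π/53) = sin²(π/53) ⇒ √(1−ρ_J²) = sin(π/53) = 0.0592406.
Young: ω* = 2/(1+√(1−ρ_J²)) = 2/(1+0.0592406) = 2/1.0592406 = 1.8881451.
ρ_SOR = ω* − 1 ≈ 0.8881451.
6·ln10 = 13.8155; −ln(0.8881451) = 0.11862; m = ⌈13.8155/0.11862⌉ = ⌈116.469⌉ = 117.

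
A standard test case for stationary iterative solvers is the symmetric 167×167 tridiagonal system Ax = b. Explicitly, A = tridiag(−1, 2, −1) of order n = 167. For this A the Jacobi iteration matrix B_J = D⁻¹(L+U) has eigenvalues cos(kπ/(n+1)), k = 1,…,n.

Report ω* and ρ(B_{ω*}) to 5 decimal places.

ω* = 1.96329, ρ_SOR = 0.96329

n=167: λ(B_J) = 1 − λ(A)/2 = cos(kπ/168); k=1 gives ρ_J = 0.99983.
√(1−ρ_J²) simplifies to sin(π/168) = 0.018699.
[ω*] 2 ÷ (1 + 0.018699) = 2 ÷ 1.018699 = 1.96329.
Hence ρ(B_{ω*}) = 1.96329 − 1 = 0.96329.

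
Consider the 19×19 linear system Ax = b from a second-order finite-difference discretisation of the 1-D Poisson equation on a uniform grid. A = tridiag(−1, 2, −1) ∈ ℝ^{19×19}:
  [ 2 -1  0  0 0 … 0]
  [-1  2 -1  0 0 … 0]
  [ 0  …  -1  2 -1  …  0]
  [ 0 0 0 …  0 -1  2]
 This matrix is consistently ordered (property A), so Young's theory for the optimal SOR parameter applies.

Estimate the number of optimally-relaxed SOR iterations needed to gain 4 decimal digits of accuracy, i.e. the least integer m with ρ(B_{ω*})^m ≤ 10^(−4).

m = 30

ρ_J = max_k |cos(kπ/20)| = cos(π/20) = 0.9876883
1 − cos²(π/20) = sin²(π/20) ⇒ √(1−ρ_J²) = sin(π/20) = 0.1564345.
[ω*] 2 ÷ (1 + 0.1564345) = 2 ÷ 1.1564345 = 1.7294538.
At ω = 1.7294538 every |λ(B_ω)| = ω−1, so ρ_SOR = 0.7294538.
(0.7294538)^m ≤ 10^{−4}  ⇒  m·ln(0.7294538) ≤ −4·ln10  ⇒  m ≥ 29.197  ⇒  m = 30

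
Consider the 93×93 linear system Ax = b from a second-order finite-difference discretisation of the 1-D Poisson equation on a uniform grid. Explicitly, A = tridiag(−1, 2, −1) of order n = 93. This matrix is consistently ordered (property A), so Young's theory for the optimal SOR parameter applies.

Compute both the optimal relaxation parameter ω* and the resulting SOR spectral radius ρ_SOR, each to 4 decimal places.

½·tridiag(1,0,1) at n=93: λ_k = cos(kπ/94); max |λ| at k=1 ⇒ ρ_J = cos(π/94) ≈ 0.9994.
√(1−ρ_J²) simplifies to sin(π/94) = 0.03341.
[ω*] 2 ÷ (1 + 0.03341) = 2 ÷ 1.03341 = 1.9353.
ρ(B_{ω*}) = ω*−1 = 0.9353

ω* = 1.9353, ρ_SOR = 0.9353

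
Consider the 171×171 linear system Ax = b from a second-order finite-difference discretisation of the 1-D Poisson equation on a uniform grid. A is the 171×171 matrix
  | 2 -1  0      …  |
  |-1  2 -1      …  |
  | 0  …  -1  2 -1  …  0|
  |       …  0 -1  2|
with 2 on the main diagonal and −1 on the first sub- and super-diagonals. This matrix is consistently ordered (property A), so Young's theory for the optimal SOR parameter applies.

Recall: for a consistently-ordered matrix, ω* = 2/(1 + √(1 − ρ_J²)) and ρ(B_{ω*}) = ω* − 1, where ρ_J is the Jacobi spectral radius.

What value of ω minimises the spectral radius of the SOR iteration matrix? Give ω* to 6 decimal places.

With n=171, ρ(Jacobi) = cos(π/172) = 0.999833.
root = sin(π/172) = 0.0182641  (since 1−cos² = sin²).
Young: ω* = 2/(1+√(1−ρ_J²)) = 2/(1+0.0182641) = 2/1.0182641 = 1.964127.
ρ(B_{ω*}) = ω*−1 = 0.964127

ω* = 1.964127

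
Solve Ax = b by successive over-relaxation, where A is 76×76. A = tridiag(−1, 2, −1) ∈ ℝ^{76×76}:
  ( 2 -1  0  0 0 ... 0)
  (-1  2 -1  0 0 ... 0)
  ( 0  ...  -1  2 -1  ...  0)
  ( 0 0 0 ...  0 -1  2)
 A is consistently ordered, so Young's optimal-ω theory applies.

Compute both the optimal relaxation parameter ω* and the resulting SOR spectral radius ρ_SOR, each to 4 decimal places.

ω* = 1.9216, ρ_SOR = 0.9216

½·tridiag(1,0,1) at n=76: λ_k = cos(kπ/77); max |λ| at k=1 ⇒ ρ_J = cos(π/77) ≈ 0.9992.
√(1−ρ_J²) simplifies to sin(π/77) = 0.04079.
So ω* = 2/1.04079 = 1.9216 (Young).
and ρ(B_{ω*}) = 1.9216 − 1 = 0.9216.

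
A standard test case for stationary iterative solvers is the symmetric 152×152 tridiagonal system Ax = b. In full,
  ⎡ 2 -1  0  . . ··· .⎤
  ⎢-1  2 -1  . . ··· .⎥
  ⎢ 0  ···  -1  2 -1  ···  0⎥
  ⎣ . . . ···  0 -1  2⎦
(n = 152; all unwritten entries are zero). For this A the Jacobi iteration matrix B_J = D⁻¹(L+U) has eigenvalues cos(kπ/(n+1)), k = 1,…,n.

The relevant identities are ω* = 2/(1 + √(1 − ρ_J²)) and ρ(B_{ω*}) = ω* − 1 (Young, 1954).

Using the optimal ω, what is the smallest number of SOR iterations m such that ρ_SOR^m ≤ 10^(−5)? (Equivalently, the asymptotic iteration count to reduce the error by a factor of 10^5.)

spectrum of D⁻¹(L+U) = {cos(kπ/153) : 1≤k≤152}; ρ_J = cos(π/153) = 0.9997892.
√(1 − cos²(π/153)) = sin(π/153) ≈ 0.0205318.
Then 2/(1+√(1−ρ_J²)) = 2/(1+0.0205318); ω* = 2/1.0205318 = 1.9597625.
[ρ_SOR] ω* − 1 = 0.9597625.
5·ln10 = 11.5129; −ln(0.9597625) = 0.0410694; m = ⌈11.5129/0.0410694⌉ = ⌈280.328⌉ = 281.

m = 281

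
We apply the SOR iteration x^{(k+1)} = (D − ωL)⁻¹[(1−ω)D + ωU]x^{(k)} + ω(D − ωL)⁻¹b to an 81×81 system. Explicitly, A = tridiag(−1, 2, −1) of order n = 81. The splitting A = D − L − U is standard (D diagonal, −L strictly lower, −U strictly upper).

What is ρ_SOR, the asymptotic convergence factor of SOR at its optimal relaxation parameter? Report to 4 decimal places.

ρ_SOR = 0.9262

spectrum of D⁻¹(L+U) = {cos(kπ/82) : 1≤k≤81}; ρ_J = cos(π/82) = 0.9993.
√(1−ρ_J²) simplifies to sin(π/82) = 0.03830.
[ω*] 2 ÷ (1 + 0.03830) = 2 ÷ 1.03830 = 1.9262.
Hence ρ(B_{ω*}) = 1.9262 − 1 = 0.9262.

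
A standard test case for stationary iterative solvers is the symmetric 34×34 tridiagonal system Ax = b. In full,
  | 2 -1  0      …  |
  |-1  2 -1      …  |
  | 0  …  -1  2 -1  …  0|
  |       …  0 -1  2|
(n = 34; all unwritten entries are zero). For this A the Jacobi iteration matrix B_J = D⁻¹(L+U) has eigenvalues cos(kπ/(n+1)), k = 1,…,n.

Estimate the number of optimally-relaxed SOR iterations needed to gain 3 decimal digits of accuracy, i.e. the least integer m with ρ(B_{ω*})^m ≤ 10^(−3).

m = 39

spectrum of D⁻¹(L+U) = {cos(kπ/35) : 1≤k≤34}; ρ_J = cos(π/35) = 0.9959743.
√(1−ρ_J²) simplifies to sin(π/35) = 0.0896393.
Then 2/(1+√(1−ρ_J²)) = 2/(1+0.0896393); ω* = 2/1.0896393 = 1.8354698.
ρ_SOR = ω* − 1 ≈ 0.8354698.
ρ_SOR^m ≤ 10^(−3) ⇔ m ≥ 3·ln10/(−ln 0.8354698) = 6.90776/0.179761 = 38.427; m = ⌈38.427⌉ = 39.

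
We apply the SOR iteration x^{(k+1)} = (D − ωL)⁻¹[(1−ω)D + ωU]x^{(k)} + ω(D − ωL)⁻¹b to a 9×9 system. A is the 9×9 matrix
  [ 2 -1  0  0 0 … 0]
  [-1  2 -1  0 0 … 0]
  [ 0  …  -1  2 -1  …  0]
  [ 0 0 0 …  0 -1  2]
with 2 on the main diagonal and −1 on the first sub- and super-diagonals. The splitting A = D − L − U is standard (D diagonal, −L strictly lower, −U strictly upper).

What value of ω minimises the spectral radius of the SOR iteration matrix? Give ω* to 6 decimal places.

ω* = 1.527864

With n=9, ρ(Jacobi) = cos(π/10) = 0.951057.
root = sin(π/10) = 0.3090170  (since 1−cos² = sin²).
So ω* = 2/1.3090170 = 1.527864 (Young).
and ρ(B_{ω*}) = 1.527864 − 1 = 0.527864.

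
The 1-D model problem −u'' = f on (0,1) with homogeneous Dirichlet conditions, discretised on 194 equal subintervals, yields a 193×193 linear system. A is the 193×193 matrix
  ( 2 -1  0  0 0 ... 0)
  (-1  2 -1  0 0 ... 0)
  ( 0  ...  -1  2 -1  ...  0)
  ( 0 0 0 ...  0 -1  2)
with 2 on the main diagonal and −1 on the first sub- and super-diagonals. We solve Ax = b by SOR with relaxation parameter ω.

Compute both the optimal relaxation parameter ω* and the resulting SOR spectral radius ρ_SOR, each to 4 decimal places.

ω* = 1.9681, ρ_SOR = 0.9681

ρ_J = max_k |cos(kπ/194)| = cos(π/194) = 0.9999
√(1−ρ_J²) simplifies to sin(π/194) = 0.01619.
Then 2/(1+√(1−ρ_J²)) = 2/(1+0.01619); ω* = 2/1.01619 = 1.9681.
ρ(B_{ω*}) = ω*−1 = 0.9681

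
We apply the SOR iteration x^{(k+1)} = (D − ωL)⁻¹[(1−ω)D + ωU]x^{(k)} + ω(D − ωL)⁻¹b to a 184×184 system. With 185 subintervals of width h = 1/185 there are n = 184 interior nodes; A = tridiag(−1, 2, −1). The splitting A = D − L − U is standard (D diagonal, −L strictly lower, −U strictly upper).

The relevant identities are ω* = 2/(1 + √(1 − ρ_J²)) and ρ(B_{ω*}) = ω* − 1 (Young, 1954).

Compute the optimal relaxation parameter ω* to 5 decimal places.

ω* = 1.96661

[ρ_J] n=184: ρ(B_J) = cos(π/(n+1)) = cos(π/185) = 0.99986.
root = sin(π/185) = 0.016981  (since 1−cos² = sin²).
ω* = 2/(1 + 0.016981) = 2/1.016981 = 1.96661.
ρ(B_{ω*}) = ω*−1 = 0.96661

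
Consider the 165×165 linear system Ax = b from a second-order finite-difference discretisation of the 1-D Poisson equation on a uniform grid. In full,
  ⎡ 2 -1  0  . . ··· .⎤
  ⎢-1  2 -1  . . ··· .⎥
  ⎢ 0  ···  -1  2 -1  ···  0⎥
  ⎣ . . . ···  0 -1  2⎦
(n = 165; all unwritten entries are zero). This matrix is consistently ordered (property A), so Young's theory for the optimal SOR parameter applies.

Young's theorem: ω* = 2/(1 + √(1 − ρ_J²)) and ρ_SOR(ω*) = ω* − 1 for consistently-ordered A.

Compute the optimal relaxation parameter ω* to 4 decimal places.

ω* = 1.9629

spectrum of D⁻¹(L+U) = {cos(kπ/166) : 1≤k≤165}; ρ_J = cos(π/166) = 0.9998.
√(1−ρ_J²) simplifies to sin(π/166) = 0.01892.
Then 2/(1+√(1−ρ_J²)) = 2/(1+0.01892); ω* = 2/1.01892 = 1.9629.
[ρ_SOR] ω* − 1 = 0.9629.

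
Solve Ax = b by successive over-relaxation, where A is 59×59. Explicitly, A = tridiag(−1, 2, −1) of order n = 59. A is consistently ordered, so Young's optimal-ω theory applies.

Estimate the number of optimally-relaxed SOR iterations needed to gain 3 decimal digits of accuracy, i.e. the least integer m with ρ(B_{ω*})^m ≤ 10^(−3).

m = 66

[ρ_J] n=59: ρ(B_J) = cos(π/(n+1)) = cos(π/60) = 0.9986295.
root = sin(π/60) = 0.0523360  (since 1−cos² = sin²).
ω* = 2/(1+0.0523360) = 1.9005337
[ρ_SOR] ω* − 1 = 0.9005337.
Need (0.9005337)^m ≤ 10^(−3): m ≥ 3·ln10/|ln 0.9005337| = 6.90776/0.104768 = 65.934 ⇒ m = 66.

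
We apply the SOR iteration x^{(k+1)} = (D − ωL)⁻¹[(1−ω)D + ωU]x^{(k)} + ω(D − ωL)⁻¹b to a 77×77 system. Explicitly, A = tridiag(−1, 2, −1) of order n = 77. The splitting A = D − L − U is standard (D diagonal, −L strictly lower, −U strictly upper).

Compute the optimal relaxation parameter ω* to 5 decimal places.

B_J for the 77×77 system has eigenvalues cos(kπ/78); ρ_J = cos(π/78) = 0.99919.
√(1−ρ_J²) = |sin(π/78)| = 0.040266
Young: ω* = 2/(1+√(1−ρ_J²)) = 2/(1+0.040266) = 2/1.040266 = 1.92259.
ρ_SOR = ω* − 1 = 1.92259 − 1 = 0.92259.

ω* = 1.92259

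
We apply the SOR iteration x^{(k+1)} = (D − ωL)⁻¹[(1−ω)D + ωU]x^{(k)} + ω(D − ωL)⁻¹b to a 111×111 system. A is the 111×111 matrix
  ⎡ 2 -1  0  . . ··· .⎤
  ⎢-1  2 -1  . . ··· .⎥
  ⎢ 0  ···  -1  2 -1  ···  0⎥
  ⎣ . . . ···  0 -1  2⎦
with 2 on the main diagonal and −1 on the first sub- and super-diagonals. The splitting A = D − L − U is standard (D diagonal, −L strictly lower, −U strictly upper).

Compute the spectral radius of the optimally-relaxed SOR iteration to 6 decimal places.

ρ_SOR = 0.945438

spectrum of D⁻¹(L+U) = {cos(kπ/112) : 1≤k≤111}; ρ_J = cos(π/112) = 0.999607.
root = sin(π/112) = 0.0280463  (since 1−cos² = sin²).
ω* = 2 / (1 + 0.0280463) = 2 / 1.0280463 ≈ 1.945438.
ρ(B_{ω*}) = ω*−1 = 0.945438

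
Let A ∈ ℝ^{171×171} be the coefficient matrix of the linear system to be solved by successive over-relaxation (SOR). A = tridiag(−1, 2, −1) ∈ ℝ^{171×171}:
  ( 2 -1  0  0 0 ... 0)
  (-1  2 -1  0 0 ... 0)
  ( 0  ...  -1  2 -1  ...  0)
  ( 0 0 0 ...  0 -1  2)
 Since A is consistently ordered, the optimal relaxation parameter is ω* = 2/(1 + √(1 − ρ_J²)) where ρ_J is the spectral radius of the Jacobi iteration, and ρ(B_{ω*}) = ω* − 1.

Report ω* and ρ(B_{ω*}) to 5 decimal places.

spectrum of D⁻¹(L+U) = {cos(kπ/172) : 1≤k≤171}; ρ_J = cos(π/172) = 0.99983.
√(1 − cos²(π/172)) = sin(π/172) ≈ 0.018264.
ω* = 2/(1 + 0.018264) = 2/1.018264 = 1.96413.
[ρ_SOR] ω* − 1 = 0.96413.

ω* = 1.96413, ρ_SOR = 0.96413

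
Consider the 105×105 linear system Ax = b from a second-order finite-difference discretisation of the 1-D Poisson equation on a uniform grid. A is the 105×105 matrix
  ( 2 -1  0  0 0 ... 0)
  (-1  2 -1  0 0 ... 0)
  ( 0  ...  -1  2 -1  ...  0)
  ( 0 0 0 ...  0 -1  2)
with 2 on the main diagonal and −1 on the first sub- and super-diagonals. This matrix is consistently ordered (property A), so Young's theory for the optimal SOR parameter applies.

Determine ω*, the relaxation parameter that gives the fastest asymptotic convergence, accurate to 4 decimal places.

ω* = 1.9424

spectrum of D⁻¹(L+U) = {cos(kπ/106) : 1≤k≤105}; ρ_J = cos(π/106) = 0.9996.
√(1−ρ_J²) = |sin(π/106)| = 0.02963
Then 2/(1+√(1−ρ_J²)) = 2/(1+0.02963); ω* = 2/1.02963 = 1.9424.
ρ(B_{ω*}) = ω*−1 = 0.9424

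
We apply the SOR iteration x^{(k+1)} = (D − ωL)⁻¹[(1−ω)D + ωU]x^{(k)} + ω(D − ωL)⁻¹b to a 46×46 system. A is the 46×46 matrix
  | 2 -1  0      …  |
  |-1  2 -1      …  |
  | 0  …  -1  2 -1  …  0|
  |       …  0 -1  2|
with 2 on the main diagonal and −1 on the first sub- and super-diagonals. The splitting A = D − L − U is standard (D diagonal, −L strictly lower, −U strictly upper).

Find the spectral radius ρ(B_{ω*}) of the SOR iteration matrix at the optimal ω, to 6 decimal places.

ρ_J = max_k |cos(kπ/47)| = cos(π/47) = 0.997767
root = sin(π/47) = 0.0667926  (since 1−cos² = sin²).
ω* = 2 / (1 + 0.0667926) = 2 / 1.0667926 ≈ 1.874779.
ρ(B_{ω*}) = ω*−1 = 0.874779

ρ_SOR = 0.874779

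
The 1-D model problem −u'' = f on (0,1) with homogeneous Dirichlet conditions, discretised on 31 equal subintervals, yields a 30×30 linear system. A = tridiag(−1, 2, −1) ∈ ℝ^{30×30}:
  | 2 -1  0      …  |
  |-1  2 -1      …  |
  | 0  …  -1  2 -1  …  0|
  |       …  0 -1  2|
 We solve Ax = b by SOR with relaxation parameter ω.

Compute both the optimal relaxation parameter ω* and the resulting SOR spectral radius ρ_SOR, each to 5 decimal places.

spectrum of D⁻¹(L+U) = {cos(kπ/31) : 1≤k≤30}; ρ_J = cos(π/31) = 0.99487.
1 − cos²(π/31) = sin²(π/31) ⇒ √(1−ρ_J²) = sin(π/31) = 0.101168.
ω* = 2 / (1 + 0.101168) = 2 / 1.101168 ≈ 1.81625.
ρ_SOR = ω* − 1 ≈ 0.81625.

ω* = 1.81625, ρ_SOR = 0.81625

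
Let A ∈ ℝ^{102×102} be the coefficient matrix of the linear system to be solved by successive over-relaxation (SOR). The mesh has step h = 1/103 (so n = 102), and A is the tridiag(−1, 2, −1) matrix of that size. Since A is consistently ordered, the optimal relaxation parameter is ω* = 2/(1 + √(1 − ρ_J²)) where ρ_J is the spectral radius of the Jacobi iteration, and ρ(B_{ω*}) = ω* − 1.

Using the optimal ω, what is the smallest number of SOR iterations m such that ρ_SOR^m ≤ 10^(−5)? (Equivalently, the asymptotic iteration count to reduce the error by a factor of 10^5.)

m = 189

With n=102, ρ(Jacobi) = cos(π/103) = 0.9995349.
√(1 − cos²(π/103)) = sin(π/103) ≈ 0.0304962.
Young: ω* = 2/(1+√(1−ρ_J²)) = 2/(1+0.0304962) = 2/1.0304962 = 1.9408126.
At ω = 1.9408126 every |λ(B_ω)| = ω−1, so ρ_SOR = 0.9408126.
m ≥ 5·ln10 / (−ln 0.9408126) = 188.701; smallest integer m = 189.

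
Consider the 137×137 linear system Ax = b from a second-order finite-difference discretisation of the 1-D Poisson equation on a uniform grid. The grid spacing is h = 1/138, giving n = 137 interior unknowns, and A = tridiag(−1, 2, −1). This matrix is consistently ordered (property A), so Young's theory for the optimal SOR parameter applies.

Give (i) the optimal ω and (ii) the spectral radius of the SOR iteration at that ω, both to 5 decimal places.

ω* = 1.95549, ρ_SOR = 0.95549

[ρ_J] n=137: ρ(B_J) = cos(π/(n+1)) = cos(π/138) = 0.99974.
√(1−ρ_J²) simplifies to sin(π/138) = 0.022763.
ω* = 2 / (1 + 0.022763) = 2 / 1.022763 ≈ 1.95549.
[ρ_SOR] ω* − 1 = 0.95549.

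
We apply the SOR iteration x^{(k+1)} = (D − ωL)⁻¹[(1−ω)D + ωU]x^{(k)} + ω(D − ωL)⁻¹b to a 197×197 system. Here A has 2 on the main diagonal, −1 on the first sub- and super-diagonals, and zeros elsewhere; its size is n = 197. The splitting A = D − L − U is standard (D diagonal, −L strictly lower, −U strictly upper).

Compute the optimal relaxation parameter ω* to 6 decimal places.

B_J for the 197×197 system has eigenvalues cos(kπ/198); ρ_J = cos(π/198) = 0.999874.
√(1 − cos²(π/198)) = sin(π/198) ≈ 0.0158660.
Young: ω* = 2/(1+√(1−ρ_J²)) = 2/(1+0.0158660) = 2/1.0158660 = 1.968764.
and ρ(B_{ω*}) = 1.968764 − 1 = 0.968764.

ω* = 1.968764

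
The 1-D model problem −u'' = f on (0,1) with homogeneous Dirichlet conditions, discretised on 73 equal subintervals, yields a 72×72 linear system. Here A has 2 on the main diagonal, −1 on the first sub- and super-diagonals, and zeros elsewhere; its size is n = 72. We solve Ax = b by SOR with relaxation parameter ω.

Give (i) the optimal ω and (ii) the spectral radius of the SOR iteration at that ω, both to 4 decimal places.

ω* = 1.9175, ρ_SOR = 0.9175

B_J for the 72×72 system has eigenvalues cos(kπ/73); ρ_J = cos(π/73) = 0.9991.
root = sin(π/73) = 0.04302  (since 1−cos² = sin²).
So ω* = 2/1.04302 = 1.9175 (Young).
and ρ(B_{ω*}) = 1.9175 − 1 = 0.9175.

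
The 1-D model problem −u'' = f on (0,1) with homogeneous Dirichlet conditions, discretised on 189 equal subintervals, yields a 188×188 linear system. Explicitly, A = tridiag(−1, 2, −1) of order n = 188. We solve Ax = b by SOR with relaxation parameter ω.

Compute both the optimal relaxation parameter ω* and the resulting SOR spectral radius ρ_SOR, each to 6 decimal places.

ω* = 1.967301, ρ_SOR = 0.967301

B_J for the 188×188 system has eigenvalues cos(kπ/189); ρ_J = cos(π/189) = 0.999862.
1 − cos²(π/189) = sin²(π/189) ⇒ √(1−ρ_J²) = sin(π/189) = 0.0166214.
Young: ω* = 2/(1+√(1−ρ_J²)) = 2/(1+0.0166214) = 2/1.0166214 = 1.967301.
[ρ_SOR] ω* − 1 = 0.967301.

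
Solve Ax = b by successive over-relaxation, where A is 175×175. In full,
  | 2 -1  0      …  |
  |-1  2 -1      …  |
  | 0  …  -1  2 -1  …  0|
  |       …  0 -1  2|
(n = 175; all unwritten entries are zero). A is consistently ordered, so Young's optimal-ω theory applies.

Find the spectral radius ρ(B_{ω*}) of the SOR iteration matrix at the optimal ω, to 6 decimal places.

ρ_SOR = 0.964928

½·tridiag(1,0,1) at n=175: λ_k = cos(kπ/176); max |λ| at k=1 ⇒ ρ_J = cos(π/176) ≈ 0.999841.
√(1−ρ_J²) simplifies to sin(π/176) = 0.0178490.
[ω*] 2 ÷ (1 + 0.0178490) = 2 ÷ 1.0178490 = 1.964928.
ρ_SOR = ω* − 1 ≈ 0.964928.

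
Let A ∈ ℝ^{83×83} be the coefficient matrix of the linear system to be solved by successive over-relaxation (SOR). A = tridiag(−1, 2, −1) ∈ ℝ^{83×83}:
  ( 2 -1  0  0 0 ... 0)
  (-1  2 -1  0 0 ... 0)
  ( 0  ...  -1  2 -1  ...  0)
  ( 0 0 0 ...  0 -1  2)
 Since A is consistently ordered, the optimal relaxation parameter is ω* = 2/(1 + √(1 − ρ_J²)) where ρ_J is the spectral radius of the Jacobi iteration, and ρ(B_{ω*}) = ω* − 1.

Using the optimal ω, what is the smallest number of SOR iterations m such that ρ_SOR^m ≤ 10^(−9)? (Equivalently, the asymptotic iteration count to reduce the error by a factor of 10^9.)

½·tridiag(1,0,1) at n=83: λ_k = cos(kπ/84); max |λ| at k=1 ⇒ ρ_J = cos(π/84) ≈ 0.9993007.
1 − cos²(π/84) = sin²(π/84) ⇒ √(1−ρ_J²) = sin(π/84) = 0.0373912.
[ω*] 2 ÷ (1 + 0.0373912) = 2 ÷ 1.0373912 = 1.9279130.
ρ_SOR = ω* − 1 ≈ 0.9279130.
ρ_SOR^m ≤ 10^(−9) ⇔ m ≥ 9·ln10/(−ln 0.9279130) = 20.7233/0.0748173 = 276.985; m = ⌈276.985⌉ = 277.

m = 277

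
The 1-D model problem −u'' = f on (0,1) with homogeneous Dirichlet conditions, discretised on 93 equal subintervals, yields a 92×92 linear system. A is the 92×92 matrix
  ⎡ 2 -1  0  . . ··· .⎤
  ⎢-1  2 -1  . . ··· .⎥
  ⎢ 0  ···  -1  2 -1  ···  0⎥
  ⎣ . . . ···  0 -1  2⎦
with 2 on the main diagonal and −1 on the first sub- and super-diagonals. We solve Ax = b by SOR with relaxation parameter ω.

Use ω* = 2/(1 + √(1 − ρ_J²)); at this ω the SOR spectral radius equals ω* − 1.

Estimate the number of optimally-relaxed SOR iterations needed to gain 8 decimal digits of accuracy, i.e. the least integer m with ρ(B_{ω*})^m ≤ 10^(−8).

m = 273

spectrum of D⁻¹(L+U) = {cos(kπ/93) : 1≤k≤92}; ρ_J = cos(π/93) = 0.9994295.
√(1 − cos²(π/93)) = sin(π/93) ≈ 0.0337741.
Young: ω* = 2/(1+√(1−ρ_J²)) = 2/(1+0.0337741) = 2/1.0337741 = 1.9346586.
ρ_SOR = ω* − 1 ≈ 0.9346586.
For 8 digits: m = 8·ln10 / (−ln 0.9346586) = 18.4207/0.067574 = 272.600; round up → m = 273.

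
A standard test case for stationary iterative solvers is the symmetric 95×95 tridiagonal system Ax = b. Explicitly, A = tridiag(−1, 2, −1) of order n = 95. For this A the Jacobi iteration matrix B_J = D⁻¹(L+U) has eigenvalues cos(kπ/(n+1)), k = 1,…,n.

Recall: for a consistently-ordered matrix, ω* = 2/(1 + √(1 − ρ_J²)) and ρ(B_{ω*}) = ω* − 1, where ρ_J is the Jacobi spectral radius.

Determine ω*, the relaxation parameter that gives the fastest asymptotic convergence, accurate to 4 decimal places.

n=95: λ(B_J) = 1 − λ(A)/2 = cos(kπ/96); k=1 gives ρ_J = 0.9995.
√(1−ρ_J²) = |sin(π/96)| = 0.03272
ω* = 2/(1 + 0.03272) = 2/1.03272 = 1.9366.
and ρ(B_{ω*}) = 1.9366 − 1 = 0.9366.

ω* = 1.9366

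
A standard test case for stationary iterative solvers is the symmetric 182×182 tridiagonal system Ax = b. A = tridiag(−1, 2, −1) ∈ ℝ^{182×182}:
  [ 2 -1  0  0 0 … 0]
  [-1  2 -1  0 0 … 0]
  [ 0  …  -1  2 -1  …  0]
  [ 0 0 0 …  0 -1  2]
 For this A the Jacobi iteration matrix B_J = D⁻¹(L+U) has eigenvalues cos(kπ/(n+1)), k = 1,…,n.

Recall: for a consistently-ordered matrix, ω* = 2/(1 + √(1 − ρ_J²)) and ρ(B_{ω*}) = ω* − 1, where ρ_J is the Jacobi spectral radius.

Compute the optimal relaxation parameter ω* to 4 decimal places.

ω* = 1.9662

spectrum of D⁻¹(L+U) = {cos(kπ/183) : 1≤k≤182}; ρ_J = cos(π/183) = 0.9999.
√(1−ρ_J²) = |sin(π/183)| = 0.01717
[ω*] 2 ÷ (1 + 0.01717) = 2 ÷ 1.01717 = 1.9662.
and ρ(B_{ω*}) = 1.9662 − 1 = 0.9662.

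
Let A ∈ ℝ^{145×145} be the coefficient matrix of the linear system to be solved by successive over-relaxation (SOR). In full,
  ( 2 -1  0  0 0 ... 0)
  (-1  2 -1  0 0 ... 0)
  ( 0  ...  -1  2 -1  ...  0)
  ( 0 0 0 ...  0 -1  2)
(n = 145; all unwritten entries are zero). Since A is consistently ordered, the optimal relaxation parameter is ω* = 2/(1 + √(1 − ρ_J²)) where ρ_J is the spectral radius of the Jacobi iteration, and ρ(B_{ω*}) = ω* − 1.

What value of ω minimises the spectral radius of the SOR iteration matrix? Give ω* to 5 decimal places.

ω* = 1.95787

ρ_J = max_k |cos(kπ/146)| = cos(π/146) = 0.99977
root = sin(π/146) = 0.021516  (since 1−cos² = sin²).
[ω*] 2 ÷ (1 + 0.021516) = 2 ÷ 1.021516 = 1.95787.
ρ_SOR = ω* − 1 = 1.95787 − 1 = 0.95787.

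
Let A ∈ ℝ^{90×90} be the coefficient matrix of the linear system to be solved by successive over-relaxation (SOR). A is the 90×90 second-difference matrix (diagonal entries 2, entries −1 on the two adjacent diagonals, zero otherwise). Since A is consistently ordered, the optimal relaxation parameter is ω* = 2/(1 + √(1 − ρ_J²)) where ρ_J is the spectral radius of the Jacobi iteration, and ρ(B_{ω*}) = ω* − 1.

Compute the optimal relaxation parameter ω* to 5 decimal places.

n=90: λ(B_J) = 1 − λ(A)/2 = cos(kπ/91); k=1 gives ρ_J = 0.99940.
1 − cos²(π/91) = sin²(π/91) ⇒ √(1−ρ_J²) = sin(π/91) = 0.034516.
ω* = 2/(1+0.034516) = 1.93327
and ρ(B_{ω*}) = 1.93327 − 1 = 0.93327.

ω* = 1.93327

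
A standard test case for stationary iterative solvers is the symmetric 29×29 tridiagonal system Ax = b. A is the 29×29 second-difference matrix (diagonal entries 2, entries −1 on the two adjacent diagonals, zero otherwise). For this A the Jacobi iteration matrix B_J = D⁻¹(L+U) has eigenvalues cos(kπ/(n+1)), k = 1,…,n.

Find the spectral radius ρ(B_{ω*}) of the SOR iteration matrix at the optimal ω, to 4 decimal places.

ρ_SOR = 0.8107

[ρ_J] n=29: ρ(B_J) = cos(π/(n+1)) = cos(π/30) = 0.9945.
√(1 − cos²(π/30)) = sin(π/30) ≈ 0.10453.
Young: ω* = 2/(1+√(1−ρ_J²)) = 2/(1+0.10453) = 2/1.10453 = 1.8107.
At ω = 1.8107 every |λ(B_ω)| = ω−1, so ρ_SOR = 0.8107.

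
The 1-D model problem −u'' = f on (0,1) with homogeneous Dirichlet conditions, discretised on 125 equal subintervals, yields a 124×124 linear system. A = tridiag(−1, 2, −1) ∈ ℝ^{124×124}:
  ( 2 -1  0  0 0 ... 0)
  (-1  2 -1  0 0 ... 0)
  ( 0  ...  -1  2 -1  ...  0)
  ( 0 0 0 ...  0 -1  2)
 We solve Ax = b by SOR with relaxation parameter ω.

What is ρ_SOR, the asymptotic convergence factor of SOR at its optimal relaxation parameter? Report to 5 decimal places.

ρ_SOR = 0.95097

spectrum of D⁻¹(L+U) = {cos(kπ/125) : 1≤k≤124}; ρ_J = cos(π/125) = 0.99968.
√(1−ρ_J²) = |sin(π/125)| = 0.025130
[ω*] 2 ÷ (1 + 0.025130) = 2 ÷ 1.025130 = 1.95097.
and ρ(B_{ω*}) = 1.95097 − 1 = 0.95097.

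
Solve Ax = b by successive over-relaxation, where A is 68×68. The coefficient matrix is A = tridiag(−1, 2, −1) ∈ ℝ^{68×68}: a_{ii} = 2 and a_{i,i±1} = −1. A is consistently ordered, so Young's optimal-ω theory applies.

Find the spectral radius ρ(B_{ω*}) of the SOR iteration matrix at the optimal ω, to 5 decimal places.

½·tridiag(1,0,1) at n=68: λ_k = cos(kπ/69); max |λ| at k=1 ⇒ ρ_J = cos(π/69) ≈ 0.99896.
root = sin(π/69) = 0.045515  (since 1−cos² = sin²).
Then 2/(1+√(1−ρ_J²)) = 2/(1+0.045515); ω* = 2/1.045515 = 1.91293.
and ρ(B_{ω*}) = 1.91293 − 1 = 0.91293.

ρ_SOR = 0.91293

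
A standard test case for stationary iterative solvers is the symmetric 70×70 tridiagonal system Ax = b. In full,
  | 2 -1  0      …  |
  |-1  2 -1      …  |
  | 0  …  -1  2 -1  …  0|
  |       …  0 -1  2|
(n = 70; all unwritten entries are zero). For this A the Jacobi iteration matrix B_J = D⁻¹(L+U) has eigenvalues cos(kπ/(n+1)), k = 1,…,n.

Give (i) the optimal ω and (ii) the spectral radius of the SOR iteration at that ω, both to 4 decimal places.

ω* = 1.9153, ρ_SOR = 0.9153

B_J for the 70×70 system has eigenvalues cos(kπ/71); ρ_J = cos(π/71) = 0.9990.
1 − cos²(π/71) = sin²(π/71) ⇒ √(1−ρ_J²) = sin(π/71) = 0.04423.
Then 2/(1+√(1−ρ_J²)) = 2/(1+0.04423); ω* = 2/1.04423 = 1.9153.
ρ(B_{ω*}) = ω*−1 = 0.9153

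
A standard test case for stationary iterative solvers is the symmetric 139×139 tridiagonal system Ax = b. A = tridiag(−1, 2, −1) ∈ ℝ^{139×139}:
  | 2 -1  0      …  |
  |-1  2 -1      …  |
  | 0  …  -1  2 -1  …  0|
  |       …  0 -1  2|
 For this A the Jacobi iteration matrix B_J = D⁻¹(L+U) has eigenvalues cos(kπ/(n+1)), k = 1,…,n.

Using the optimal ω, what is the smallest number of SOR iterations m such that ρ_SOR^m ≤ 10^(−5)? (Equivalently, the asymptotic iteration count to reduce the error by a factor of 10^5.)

ρ_J = max_k |cos(kπ/140)| = cos(π/140) = 0.9997482
√(1 − cos²(π/140)) = sin(π/140) ≈ 0.0224381.
ω* = 2 / (1 + 0.0224381) = 2 / 1.0224381 ≈ 1.9561086.
ρ(B_{ω*}) = ω*−1 = 0.9561086
ρ_SOR^m ≤ 10^(−5) ⇔ m ≥ 5·ln10/(−ln 0.9561086) = 11.5129/0.0448838 = 256.505; m = ⌈256.505⌉ = 257.

m = 257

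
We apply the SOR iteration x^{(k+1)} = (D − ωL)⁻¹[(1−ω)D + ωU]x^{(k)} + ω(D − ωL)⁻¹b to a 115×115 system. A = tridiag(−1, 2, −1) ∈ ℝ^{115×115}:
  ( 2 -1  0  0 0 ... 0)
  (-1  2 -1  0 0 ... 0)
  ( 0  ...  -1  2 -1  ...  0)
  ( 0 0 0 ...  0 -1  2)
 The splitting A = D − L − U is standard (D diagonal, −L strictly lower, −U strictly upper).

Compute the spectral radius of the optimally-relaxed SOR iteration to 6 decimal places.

ρ_SOR = 0.947269

spectrum of D⁻¹(L+U) = {cos(kπ/116) : 1≤k≤115}; ρ_J = cos(π/116) = 0.999633.
√(1−ρ_J²) = |sin(π/116)| = 0.0270794
ω* = 2 / (1 + 0.0270794) = 2 / 1.0270794 ≈ 1.947269.
ρ_SOR = ω* − 1 ≈ 0.947269.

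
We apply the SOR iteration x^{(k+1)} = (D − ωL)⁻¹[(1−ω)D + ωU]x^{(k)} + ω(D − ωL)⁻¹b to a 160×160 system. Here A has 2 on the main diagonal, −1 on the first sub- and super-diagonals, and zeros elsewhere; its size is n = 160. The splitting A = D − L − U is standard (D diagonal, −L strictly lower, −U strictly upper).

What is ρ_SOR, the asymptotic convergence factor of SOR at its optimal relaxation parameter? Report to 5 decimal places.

ρ_SOR = 0.96172

ρ_J = max_k |cos(kπ/161)| = cos(π/161) = 0.99981
√(1−ρ_J²) simplifies to sin(π/161) = 0.019512.
ω* = 2/(1 + 0.019512) = 2/1.019512 = 1.96172.
At ω = 1.96172 every |λ(B_ω)| = ω−1, so ρ_SOR = 0.96172.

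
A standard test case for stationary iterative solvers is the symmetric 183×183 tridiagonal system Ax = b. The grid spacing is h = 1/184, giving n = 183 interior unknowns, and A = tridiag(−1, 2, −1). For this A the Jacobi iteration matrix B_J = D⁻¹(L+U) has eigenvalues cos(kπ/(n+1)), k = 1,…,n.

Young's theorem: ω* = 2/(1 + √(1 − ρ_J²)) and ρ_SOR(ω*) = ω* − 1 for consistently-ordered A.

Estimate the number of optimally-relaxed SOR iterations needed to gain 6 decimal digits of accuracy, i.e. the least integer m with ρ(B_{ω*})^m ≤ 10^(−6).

m = 405

ρ_J = max_k |cos(kπ/184)| = cos(π/184) = 0.9998542
1 − cos²(π/184) = sin²(π/184) ⇒ √(1−ρ_J²) = sin(π/184) = 0.0170730.
ω* = 2 / (1 + 0.0170730) = 2 / 1.0170730 ≈ 1.9664272.
and ρ(B_{ω*}) = 1.9664272 − 1 = 0.9664272.
For 6 digits: m = 6·ln10 / (−ln 0.9664272) = 13.8155/0.0341493 = 404.562; round up → m = 405.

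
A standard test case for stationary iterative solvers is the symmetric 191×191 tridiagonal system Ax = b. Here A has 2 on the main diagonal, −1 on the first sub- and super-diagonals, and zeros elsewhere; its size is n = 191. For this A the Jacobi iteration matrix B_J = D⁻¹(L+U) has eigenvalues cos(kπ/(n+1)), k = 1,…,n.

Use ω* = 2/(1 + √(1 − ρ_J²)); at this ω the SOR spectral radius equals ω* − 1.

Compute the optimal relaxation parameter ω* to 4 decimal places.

ρ_J = max_k |cos(kπ/192)| = cos(π/192) = 0.9999
√(1−ρ_J²) simplifies to sin(π/192) = 0.01636.
[ω*] 2 ÷ (1 + 0.01636) = 2 ÷ 1.01636 = 1.9678.
At ω = 1.9678 every |λ(B_ω)| = ω−1, so ρ_SOR = 0.9678.

ω* = 1.9678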